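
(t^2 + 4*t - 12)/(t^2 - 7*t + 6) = (t^2 + 4*t - 12)/(t^2 - 7*t + 6)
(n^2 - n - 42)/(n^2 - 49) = (n + 6)/(n + 7)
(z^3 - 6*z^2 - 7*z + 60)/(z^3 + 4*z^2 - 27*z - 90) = (z - 4)/(z + 6)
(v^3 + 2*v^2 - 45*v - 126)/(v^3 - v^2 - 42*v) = (v + 3)/v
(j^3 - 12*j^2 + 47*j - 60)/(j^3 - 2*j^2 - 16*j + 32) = (j^2 - 8*j + 15)/(j^2 + 2*j - 8)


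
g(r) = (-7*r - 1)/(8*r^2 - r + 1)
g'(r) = (1 - 16*r)*(-7*r - 1)/(8*r^2 - r + 1)^2 - 7/(8*r^2 - r + 1) = (-56*r^2 + 7*r + (7*r + 1)*(16*r - 1) - 7)/(8*r^2 - r + 1)^2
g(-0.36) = 0.63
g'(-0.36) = -1.13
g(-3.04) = 0.26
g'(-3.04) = 0.08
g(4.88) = -0.19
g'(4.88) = 0.04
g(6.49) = -0.14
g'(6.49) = 0.02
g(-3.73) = 0.22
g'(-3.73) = 0.05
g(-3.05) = 0.26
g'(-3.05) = 0.08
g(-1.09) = 0.57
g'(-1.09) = 0.31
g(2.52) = -0.38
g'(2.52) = 0.16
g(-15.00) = 0.06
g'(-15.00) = 0.00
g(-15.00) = 0.06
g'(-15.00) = 0.00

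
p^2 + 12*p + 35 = (p + 5)*(p + 7)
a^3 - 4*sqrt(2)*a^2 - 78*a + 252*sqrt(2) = (a - 7*sqrt(2))*(a - 3*sqrt(2))*(a + 6*sqrt(2))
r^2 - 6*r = r*(r - 6)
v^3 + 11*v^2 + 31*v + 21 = (v + 1)*(v + 3)*(v + 7)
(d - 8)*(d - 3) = d^2 - 11*d + 24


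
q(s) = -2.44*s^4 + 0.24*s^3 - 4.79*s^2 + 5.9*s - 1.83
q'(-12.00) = 17089.82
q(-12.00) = -51772.95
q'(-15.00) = 33251.60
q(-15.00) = -125503.08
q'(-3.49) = 462.99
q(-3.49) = -452.95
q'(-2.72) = 233.69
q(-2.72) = -191.70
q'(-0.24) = 8.38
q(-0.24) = -3.53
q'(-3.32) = 402.80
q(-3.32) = -379.44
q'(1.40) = -32.88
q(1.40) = -11.67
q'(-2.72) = 233.69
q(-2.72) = -191.70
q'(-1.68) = 70.30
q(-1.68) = -45.84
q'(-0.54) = 12.82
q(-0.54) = -6.66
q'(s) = -9.76*s^3 + 0.72*s^2 - 9.58*s + 5.9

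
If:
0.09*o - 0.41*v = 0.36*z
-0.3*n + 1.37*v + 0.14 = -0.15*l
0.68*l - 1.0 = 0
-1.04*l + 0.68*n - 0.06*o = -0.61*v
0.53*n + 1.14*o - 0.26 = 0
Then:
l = 1.47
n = 2.02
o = -0.71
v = 0.18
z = -0.38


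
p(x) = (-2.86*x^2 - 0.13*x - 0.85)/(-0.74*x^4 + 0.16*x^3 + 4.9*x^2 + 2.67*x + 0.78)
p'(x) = (-5.72*x - 0.13)/(-0.74*x^4 + 0.16*x^3 + 4.9*x^2 + 2.67*x + 0.78) + (-2.86*x^2 - 0.13*x - 0.85)*(2.96*x^3 - 0.48*x^2 - 9.8*x - 2.67)/(-0.74*x^4 + 0.16*x^3 + 4.9*x^2 + 2.67*x + 0.78)^2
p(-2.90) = 1.12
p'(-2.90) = 1.81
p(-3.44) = 0.57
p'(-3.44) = 0.57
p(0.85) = -0.48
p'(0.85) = -0.07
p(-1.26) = -1.74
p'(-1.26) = 0.62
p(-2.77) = 1.40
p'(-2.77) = 2.71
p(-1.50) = -2.02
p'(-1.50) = 1.85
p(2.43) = -1.42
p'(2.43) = -2.58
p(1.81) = -0.71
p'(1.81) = -0.50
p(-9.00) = 0.05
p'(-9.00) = 0.01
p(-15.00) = 0.02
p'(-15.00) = 0.00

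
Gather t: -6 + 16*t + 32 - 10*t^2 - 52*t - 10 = -10*t^2 - 36*t + 16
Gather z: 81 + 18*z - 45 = 18*z + 36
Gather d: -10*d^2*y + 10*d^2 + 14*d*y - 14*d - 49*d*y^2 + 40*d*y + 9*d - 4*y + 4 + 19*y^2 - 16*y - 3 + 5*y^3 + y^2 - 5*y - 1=d^2*(10 - 10*y) + d*(-49*y^2 + 54*y - 5) + 5*y^3 + 20*y^2 - 25*y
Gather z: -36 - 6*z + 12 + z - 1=-5*z - 25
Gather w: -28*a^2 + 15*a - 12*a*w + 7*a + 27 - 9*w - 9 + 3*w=-28*a^2 + 22*a + w*(-12*a - 6) + 18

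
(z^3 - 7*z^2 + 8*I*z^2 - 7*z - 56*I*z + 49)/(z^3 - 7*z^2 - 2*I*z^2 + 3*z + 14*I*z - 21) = (z + 7*I)/(z - 3*I)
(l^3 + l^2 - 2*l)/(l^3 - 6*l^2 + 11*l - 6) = l*(l + 2)/(l^2 - 5*l + 6)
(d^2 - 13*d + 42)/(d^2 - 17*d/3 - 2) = 3*(d - 7)/(3*d + 1)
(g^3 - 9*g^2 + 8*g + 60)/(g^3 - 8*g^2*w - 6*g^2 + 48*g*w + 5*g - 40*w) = (-g^2 + 4*g + 12)/(-g^2 + 8*g*w + g - 8*w)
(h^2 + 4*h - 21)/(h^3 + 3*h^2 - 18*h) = (h + 7)/(h*(h + 6))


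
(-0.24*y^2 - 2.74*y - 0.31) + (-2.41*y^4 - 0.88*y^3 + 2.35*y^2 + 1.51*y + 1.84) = -2.41*y^4 - 0.88*y^3 + 2.11*y^2 - 1.23*y + 1.53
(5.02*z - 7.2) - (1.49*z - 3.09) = 3.53*z - 4.11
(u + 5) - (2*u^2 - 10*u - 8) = -2*u^2 + 11*u + 13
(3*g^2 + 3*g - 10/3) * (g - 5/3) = 3*g^3 - 2*g^2 - 25*g/3 + 50/9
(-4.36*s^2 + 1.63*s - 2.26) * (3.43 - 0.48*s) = 2.0928*s^3 - 15.7372*s^2 + 6.6757*s - 7.7518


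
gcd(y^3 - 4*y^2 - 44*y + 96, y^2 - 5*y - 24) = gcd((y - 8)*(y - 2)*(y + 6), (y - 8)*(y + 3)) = y - 8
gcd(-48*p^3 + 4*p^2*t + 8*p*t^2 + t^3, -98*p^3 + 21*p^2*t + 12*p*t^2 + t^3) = 2*p - t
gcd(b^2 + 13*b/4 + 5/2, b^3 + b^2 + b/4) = 1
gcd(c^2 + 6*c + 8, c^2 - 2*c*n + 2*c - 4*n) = c + 2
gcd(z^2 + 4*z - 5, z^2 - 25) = z + 5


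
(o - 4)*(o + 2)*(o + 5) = o^3 + 3*o^2 - 18*o - 40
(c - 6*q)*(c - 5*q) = c^2 - 11*c*q + 30*q^2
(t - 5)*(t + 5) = t^2 - 25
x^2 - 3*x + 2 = (x - 2)*(x - 1)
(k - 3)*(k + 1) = k^2 - 2*k - 3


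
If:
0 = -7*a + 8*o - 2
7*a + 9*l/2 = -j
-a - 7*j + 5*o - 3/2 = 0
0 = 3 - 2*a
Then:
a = 3/2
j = 11/16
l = -179/72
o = 25/16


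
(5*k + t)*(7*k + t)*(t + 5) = 35*k^2*t + 175*k^2 + 12*k*t^2 + 60*k*t + t^3 + 5*t^2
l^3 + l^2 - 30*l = l*(l - 5)*(l + 6)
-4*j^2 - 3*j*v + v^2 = (-4*j + v)*(j + v)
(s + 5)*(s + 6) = s^2 + 11*s + 30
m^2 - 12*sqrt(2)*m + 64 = (m - 8*sqrt(2))*(m - 4*sqrt(2))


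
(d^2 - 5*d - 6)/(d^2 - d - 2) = (d - 6)/(d - 2)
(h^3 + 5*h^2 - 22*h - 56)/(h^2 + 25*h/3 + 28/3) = 3*(h^2 - 2*h - 8)/(3*h + 4)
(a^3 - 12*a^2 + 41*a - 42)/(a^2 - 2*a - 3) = (a^2 - 9*a + 14)/(a + 1)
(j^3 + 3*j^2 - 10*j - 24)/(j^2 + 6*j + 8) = j - 3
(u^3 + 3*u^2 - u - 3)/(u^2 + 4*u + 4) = (u^3 + 3*u^2 - u - 3)/(u^2 + 4*u + 4)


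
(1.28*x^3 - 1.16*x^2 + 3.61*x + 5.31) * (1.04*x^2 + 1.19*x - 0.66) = 1.3312*x^5 + 0.3168*x^4 + 1.5292*x^3 + 10.5839*x^2 + 3.9363*x - 3.5046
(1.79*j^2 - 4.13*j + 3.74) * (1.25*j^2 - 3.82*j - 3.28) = 2.2375*j^4 - 12.0003*j^3 + 14.5804*j^2 - 0.740400000000001*j - 12.2672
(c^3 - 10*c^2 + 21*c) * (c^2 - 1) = c^5 - 10*c^4 + 20*c^3 + 10*c^2 - 21*c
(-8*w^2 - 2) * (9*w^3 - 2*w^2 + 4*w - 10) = -72*w^5 + 16*w^4 - 50*w^3 + 84*w^2 - 8*w + 20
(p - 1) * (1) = p - 1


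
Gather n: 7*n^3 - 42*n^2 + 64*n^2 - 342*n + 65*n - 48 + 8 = 7*n^3 + 22*n^2 - 277*n - 40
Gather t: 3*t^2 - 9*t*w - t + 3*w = 3*t^2 + t*(-9*w - 1) + 3*w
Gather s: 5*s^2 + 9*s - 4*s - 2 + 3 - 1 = 5*s^2 + 5*s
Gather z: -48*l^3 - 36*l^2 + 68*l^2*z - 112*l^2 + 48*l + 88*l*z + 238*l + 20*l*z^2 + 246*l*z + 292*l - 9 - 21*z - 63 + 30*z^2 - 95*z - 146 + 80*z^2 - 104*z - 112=-48*l^3 - 148*l^2 + 578*l + z^2*(20*l + 110) + z*(68*l^2 + 334*l - 220) - 330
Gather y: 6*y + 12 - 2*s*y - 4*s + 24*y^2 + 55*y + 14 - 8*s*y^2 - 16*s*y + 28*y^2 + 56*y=-4*s + y^2*(52 - 8*s) + y*(117 - 18*s) + 26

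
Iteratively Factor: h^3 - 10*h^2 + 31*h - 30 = (h - 5)*(h^2 - 5*h + 6) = (h - 5)*(h - 2)*(h - 3)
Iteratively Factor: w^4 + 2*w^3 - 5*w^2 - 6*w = (w + 3)*(w^3 - w^2 - 2*w) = w*(w + 3)*(w^2 - w - 2) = w*(w + 1)*(w + 3)*(w - 2)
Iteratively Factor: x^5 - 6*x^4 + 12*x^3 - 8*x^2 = (x - 2)*(x^4 - 4*x^3 + 4*x^2) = (x - 2)^2*(x^3 - 2*x^2) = x*(x - 2)^2*(x^2 - 2*x) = x^2*(x - 2)^2*(x - 2)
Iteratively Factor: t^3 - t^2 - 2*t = (t - 2)*(t^2 + t) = t*(t - 2)*(t + 1)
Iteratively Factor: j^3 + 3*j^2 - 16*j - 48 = (j + 4)*(j^2 - j - 12) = (j + 3)*(j + 4)*(j - 4)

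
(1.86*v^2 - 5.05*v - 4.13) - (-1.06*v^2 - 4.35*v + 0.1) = 2.92*v^2 - 0.7*v - 4.23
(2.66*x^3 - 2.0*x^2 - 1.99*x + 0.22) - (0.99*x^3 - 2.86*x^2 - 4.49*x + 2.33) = 1.67*x^3 + 0.86*x^2 + 2.5*x - 2.11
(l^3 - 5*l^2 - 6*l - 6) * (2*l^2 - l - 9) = 2*l^5 - 11*l^4 - 16*l^3 + 39*l^2 + 60*l + 54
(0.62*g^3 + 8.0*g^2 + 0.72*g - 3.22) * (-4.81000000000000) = -2.9822*g^3 - 38.48*g^2 - 3.4632*g + 15.4882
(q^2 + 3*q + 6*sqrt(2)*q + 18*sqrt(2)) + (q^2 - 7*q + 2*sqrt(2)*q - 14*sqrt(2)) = 2*q^2 - 4*q + 8*sqrt(2)*q + 4*sqrt(2)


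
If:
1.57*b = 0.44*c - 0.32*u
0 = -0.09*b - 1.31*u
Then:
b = -14.5555555555556*u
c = -51.209595959596*u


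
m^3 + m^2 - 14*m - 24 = (m - 4)*(m + 2)*(m + 3)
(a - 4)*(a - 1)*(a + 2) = a^3 - 3*a^2 - 6*a + 8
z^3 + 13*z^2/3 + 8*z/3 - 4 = (z - 2/3)*(z + 2)*(z + 3)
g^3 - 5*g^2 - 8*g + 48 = (g - 4)^2*(g + 3)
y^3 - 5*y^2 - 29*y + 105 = (y - 7)*(y - 3)*(y + 5)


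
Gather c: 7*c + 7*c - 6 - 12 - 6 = 14*c - 24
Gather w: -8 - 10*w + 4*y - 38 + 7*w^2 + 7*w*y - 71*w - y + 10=7*w^2 + w*(7*y - 81) + 3*y - 36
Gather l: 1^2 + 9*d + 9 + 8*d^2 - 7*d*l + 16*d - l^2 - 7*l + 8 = 8*d^2 + 25*d - l^2 + l*(-7*d - 7) + 18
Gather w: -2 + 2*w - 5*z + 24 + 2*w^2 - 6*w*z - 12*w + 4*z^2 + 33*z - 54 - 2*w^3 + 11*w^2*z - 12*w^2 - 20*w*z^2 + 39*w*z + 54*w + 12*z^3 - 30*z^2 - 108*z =-2*w^3 + w^2*(11*z - 10) + w*(-20*z^2 + 33*z + 44) + 12*z^3 - 26*z^2 - 80*z - 32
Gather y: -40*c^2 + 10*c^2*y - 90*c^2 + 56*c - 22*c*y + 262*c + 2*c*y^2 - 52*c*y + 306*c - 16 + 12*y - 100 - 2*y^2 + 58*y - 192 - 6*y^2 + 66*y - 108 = -130*c^2 + 624*c + y^2*(2*c - 8) + y*(10*c^2 - 74*c + 136) - 416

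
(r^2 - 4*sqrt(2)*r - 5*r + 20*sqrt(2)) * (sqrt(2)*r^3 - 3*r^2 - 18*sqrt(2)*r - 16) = sqrt(2)*r^5 - 11*r^4 - 5*sqrt(2)*r^4 - 6*sqrt(2)*r^3 + 55*r^3 + 30*sqrt(2)*r^2 + 128*r^2 - 640*r + 64*sqrt(2)*r - 320*sqrt(2)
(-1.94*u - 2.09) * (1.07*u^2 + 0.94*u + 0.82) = -2.0758*u^3 - 4.0599*u^2 - 3.5554*u - 1.7138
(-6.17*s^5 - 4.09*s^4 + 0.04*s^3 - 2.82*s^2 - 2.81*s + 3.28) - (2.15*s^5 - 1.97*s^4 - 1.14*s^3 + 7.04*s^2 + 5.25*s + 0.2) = -8.32*s^5 - 2.12*s^4 + 1.18*s^3 - 9.86*s^2 - 8.06*s + 3.08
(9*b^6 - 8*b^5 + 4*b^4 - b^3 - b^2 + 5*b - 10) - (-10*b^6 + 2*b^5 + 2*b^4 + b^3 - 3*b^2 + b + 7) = 19*b^6 - 10*b^5 + 2*b^4 - 2*b^3 + 2*b^2 + 4*b - 17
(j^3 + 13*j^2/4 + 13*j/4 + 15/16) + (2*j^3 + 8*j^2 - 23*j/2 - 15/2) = 3*j^3 + 45*j^2/4 - 33*j/4 - 105/16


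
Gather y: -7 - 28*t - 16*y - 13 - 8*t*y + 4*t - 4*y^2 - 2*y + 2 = -24*t - 4*y^2 + y*(-8*t - 18) - 18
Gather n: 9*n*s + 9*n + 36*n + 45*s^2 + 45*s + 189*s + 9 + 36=n*(9*s + 45) + 45*s^2 + 234*s + 45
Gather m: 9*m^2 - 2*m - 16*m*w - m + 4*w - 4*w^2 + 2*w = 9*m^2 + m*(-16*w - 3) - 4*w^2 + 6*w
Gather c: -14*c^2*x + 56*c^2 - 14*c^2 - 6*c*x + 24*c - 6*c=c^2*(42 - 14*x) + c*(18 - 6*x)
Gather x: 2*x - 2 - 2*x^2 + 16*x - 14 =-2*x^2 + 18*x - 16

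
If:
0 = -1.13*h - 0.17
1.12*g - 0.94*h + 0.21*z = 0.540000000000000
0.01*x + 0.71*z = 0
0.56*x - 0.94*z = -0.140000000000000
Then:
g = 0.36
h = -0.15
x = -0.24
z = 0.00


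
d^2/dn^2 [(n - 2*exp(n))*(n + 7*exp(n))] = 5*n*exp(n) - 56*exp(2*n) + 10*exp(n) + 2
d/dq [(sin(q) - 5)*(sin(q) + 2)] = (2*sin(q) - 3)*cos(q)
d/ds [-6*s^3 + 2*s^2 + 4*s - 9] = -18*s^2 + 4*s + 4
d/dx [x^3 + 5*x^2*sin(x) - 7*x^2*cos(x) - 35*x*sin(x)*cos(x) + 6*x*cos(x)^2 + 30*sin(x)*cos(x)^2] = 7*x^2*sin(x) + 5*x^2*cos(x) + 3*x^2 + 10*x*sin(x) - 6*x*sin(2*x) - 14*x*cos(x) - 35*x*cos(2*x) - 35*sin(2*x)/2 + 15*cos(x)/2 + 3*cos(2*x) + 45*cos(3*x)/2 + 3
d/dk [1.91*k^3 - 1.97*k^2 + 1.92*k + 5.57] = 5.73*k^2 - 3.94*k + 1.92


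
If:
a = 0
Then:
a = 0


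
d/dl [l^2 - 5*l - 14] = 2*l - 5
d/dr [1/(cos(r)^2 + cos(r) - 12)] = (2*cos(r) + 1)*sin(r)/(cos(r)^2 + cos(r) - 12)^2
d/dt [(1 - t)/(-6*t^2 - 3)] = (-2*t^2 + 4*t + 1)/(3*(4*t^4 + 4*t^2 + 1))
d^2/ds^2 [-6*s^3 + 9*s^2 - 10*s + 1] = 18 - 36*s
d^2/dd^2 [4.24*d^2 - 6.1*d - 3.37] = 8.48000000000000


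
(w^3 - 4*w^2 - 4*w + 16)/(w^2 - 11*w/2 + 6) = 2*(w^2 - 4)/(2*w - 3)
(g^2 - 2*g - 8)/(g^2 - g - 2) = (-g^2 + 2*g + 8)/(-g^2 + g + 2)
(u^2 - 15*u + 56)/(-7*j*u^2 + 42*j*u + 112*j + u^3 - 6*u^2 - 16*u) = (u - 7)/(-7*j*u - 14*j + u^2 + 2*u)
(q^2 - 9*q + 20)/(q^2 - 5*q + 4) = (q - 5)/(q - 1)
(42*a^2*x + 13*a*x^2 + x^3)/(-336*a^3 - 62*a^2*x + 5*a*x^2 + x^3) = x/(-8*a + x)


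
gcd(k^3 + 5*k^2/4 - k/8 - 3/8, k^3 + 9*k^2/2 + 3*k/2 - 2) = k^2 + k/2 - 1/2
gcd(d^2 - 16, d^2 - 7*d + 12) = d - 4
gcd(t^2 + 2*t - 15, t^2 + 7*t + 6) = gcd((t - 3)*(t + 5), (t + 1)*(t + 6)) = 1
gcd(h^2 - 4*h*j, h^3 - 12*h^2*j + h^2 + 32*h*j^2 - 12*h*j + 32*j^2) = h - 4*j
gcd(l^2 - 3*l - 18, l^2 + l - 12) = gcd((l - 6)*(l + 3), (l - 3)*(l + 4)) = 1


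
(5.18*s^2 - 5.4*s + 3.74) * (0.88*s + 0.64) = 4.5584*s^3 - 1.4368*s^2 - 0.1648*s + 2.3936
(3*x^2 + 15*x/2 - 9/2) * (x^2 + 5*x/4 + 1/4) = 3*x^4 + 45*x^3/4 + 45*x^2/8 - 15*x/4 - 9/8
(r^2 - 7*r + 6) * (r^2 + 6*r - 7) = r^4 - r^3 - 43*r^2 + 85*r - 42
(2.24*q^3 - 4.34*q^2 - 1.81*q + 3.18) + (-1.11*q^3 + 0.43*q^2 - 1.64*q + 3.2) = 1.13*q^3 - 3.91*q^2 - 3.45*q + 6.38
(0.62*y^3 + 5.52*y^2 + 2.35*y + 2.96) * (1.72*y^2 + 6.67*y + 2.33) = 1.0664*y^5 + 13.6298*y^4 + 42.305*y^3 + 33.6273*y^2 + 25.2187*y + 6.8968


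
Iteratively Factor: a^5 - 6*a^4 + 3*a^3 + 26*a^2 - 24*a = (a)*(a^4 - 6*a^3 + 3*a^2 + 26*a - 24) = a*(a + 2)*(a^3 - 8*a^2 + 19*a - 12) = a*(a - 4)*(a + 2)*(a^2 - 4*a + 3) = a*(a - 4)*(a - 3)*(a + 2)*(a - 1)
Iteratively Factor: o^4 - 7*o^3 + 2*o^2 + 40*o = (o - 5)*(o^3 - 2*o^2 - 8*o) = (o - 5)*(o - 4)*(o^2 + 2*o) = (o - 5)*(o - 4)*(o + 2)*(o)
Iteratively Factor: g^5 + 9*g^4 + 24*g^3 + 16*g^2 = (g)*(g^4 + 9*g^3 + 24*g^2 + 16*g) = g*(g + 1)*(g^3 + 8*g^2 + 16*g) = g*(g + 1)*(g + 4)*(g^2 + 4*g) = g^2*(g + 1)*(g + 4)*(g + 4)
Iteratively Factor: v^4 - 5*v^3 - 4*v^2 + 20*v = (v - 2)*(v^3 - 3*v^2 - 10*v) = (v - 2)*(v + 2)*(v^2 - 5*v) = (v - 5)*(v - 2)*(v + 2)*(v)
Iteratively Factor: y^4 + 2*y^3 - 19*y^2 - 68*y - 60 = (y + 2)*(y^3 - 19*y - 30) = (y + 2)^2*(y^2 - 2*y - 15) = (y + 2)^2*(y + 3)*(y - 5)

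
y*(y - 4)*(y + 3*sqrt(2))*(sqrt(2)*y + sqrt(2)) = sqrt(2)*y^4 - 3*sqrt(2)*y^3 + 6*y^3 - 18*y^2 - 4*sqrt(2)*y^2 - 24*y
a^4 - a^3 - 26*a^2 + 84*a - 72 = (a - 3)*(a - 2)^2*(a + 6)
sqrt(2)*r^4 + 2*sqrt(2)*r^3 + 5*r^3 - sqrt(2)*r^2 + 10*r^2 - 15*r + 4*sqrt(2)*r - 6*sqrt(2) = (r - 1)*(r + 3)*(r + 2*sqrt(2))*(sqrt(2)*r + 1)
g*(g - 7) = g^2 - 7*g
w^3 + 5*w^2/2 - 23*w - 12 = (w - 4)*(w + 1/2)*(w + 6)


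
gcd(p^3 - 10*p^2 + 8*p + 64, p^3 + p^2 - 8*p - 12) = p + 2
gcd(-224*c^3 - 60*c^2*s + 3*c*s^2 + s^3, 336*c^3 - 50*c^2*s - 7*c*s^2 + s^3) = -56*c^2 - c*s + s^2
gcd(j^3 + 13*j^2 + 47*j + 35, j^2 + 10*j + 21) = j + 7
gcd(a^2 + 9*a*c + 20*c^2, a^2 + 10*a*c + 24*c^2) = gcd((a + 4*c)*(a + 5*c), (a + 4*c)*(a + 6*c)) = a + 4*c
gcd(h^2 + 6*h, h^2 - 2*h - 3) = 1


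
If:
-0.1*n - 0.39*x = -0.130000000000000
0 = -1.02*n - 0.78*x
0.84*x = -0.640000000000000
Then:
No Solution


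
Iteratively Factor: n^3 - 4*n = (n + 2)*(n^2 - 2*n) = n*(n + 2)*(n - 2)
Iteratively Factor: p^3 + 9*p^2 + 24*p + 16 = (p + 1)*(p^2 + 8*p + 16) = (p + 1)*(p + 4)*(p + 4)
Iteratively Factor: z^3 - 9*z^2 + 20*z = (z - 4)*(z^2 - 5*z) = z*(z - 4)*(z - 5)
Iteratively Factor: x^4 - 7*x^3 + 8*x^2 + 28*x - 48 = (x - 4)*(x^3 - 3*x^2 - 4*x + 12) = (x - 4)*(x - 3)*(x^2 - 4) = (x - 4)*(x - 3)*(x + 2)*(x - 2)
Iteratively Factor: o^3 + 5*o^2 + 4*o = (o + 4)*(o^2 + o) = (o + 1)*(o + 4)*(o)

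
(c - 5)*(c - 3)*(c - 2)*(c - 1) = c^4 - 11*c^3 + 41*c^2 - 61*c + 30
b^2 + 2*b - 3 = (b - 1)*(b + 3)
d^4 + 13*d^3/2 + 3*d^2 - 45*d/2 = d*(d - 3/2)*(d + 3)*(d + 5)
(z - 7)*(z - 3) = z^2 - 10*z + 21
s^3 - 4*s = s*(s - 2)*(s + 2)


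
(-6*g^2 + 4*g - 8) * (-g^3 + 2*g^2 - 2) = 6*g^5 - 16*g^4 + 16*g^3 - 4*g^2 - 8*g + 16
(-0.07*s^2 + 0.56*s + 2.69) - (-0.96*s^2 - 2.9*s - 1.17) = 0.89*s^2 + 3.46*s + 3.86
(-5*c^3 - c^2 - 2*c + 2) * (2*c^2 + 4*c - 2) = -10*c^5 - 22*c^4 + 2*c^3 - 2*c^2 + 12*c - 4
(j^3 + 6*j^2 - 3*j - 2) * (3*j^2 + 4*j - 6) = 3*j^5 + 22*j^4 + 9*j^3 - 54*j^2 + 10*j + 12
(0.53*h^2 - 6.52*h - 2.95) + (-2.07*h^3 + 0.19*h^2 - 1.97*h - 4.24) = -2.07*h^3 + 0.72*h^2 - 8.49*h - 7.19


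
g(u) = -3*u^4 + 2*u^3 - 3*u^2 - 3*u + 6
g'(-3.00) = 393.00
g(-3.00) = -309.00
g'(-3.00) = 393.00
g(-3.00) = -309.00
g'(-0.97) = 19.42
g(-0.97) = 1.61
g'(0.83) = -10.71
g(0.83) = 1.16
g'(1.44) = -35.03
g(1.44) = -11.47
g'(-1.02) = 22.10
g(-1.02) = 0.57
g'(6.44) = -2997.88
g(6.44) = -4763.74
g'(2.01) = -88.27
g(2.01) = -44.88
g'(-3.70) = 709.18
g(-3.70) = -687.52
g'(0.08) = -3.45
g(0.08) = 5.74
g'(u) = -12*u^3 + 6*u^2 - 6*u - 3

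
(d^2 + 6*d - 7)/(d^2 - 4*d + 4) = (d^2 + 6*d - 7)/(d^2 - 4*d + 4)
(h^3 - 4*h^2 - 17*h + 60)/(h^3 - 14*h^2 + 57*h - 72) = (h^2 - h - 20)/(h^2 - 11*h + 24)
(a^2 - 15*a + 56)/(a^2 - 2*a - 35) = (a - 8)/(a + 5)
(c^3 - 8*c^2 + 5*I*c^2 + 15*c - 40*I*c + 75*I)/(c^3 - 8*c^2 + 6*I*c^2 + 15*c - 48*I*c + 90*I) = (c + 5*I)/(c + 6*I)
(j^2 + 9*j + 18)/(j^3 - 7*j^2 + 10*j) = (j^2 + 9*j + 18)/(j*(j^2 - 7*j + 10))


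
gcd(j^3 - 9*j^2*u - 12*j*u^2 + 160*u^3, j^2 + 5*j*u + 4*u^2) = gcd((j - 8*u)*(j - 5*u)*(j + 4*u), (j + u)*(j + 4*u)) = j + 4*u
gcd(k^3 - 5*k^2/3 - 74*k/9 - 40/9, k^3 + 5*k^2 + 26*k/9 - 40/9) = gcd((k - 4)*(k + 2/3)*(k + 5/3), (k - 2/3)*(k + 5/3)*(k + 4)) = k + 5/3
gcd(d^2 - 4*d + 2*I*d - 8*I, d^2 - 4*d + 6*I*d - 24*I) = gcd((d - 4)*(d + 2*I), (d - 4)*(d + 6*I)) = d - 4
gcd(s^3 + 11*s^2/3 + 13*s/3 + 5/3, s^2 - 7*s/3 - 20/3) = s + 5/3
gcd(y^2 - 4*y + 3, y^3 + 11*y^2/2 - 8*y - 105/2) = y - 3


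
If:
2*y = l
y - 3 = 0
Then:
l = 6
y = 3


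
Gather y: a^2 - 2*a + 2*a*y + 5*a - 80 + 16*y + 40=a^2 + 3*a + y*(2*a + 16) - 40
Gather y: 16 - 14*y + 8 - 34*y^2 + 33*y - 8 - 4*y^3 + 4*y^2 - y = -4*y^3 - 30*y^2 + 18*y + 16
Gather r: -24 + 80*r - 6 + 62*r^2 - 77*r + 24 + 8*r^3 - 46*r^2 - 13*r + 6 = 8*r^3 + 16*r^2 - 10*r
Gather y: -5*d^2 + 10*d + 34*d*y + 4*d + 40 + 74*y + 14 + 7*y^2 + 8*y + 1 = -5*d^2 + 14*d + 7*y^2 + y*(34*d + 82) + 55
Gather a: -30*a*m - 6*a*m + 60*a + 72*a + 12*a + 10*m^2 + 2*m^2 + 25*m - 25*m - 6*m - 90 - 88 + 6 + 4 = a*(144 - 36*m) + 12*m^2 - 6*m - 168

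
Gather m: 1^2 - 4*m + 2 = 3 - 4*m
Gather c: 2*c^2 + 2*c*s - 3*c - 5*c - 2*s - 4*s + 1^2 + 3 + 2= 2*c^2 + c*(2*s - 8) - 6*s + 6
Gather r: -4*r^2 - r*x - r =-4*r^2 + r*(-x - 1)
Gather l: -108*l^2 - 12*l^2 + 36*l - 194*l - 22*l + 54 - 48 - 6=-120*l^2 - 180*l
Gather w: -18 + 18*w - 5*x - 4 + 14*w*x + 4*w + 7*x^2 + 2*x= w*(14*x + 22) + 7*x^2 - 3*x - 22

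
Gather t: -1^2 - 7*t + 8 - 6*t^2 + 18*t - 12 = -6*t^2 + 11*t - 5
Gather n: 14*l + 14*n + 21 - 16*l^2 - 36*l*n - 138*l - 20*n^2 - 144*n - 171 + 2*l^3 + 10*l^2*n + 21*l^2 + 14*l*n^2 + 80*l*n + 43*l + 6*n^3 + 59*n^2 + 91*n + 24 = 2*l^3 + 5*l^2 - 81*l + 6*n^3 + n^2*(14*l + 39) + n*(10*l^2 + 44*l - 39) - 126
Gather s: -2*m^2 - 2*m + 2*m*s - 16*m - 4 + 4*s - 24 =-2*m^2 - 18*m + s*(2*m + 4) - 28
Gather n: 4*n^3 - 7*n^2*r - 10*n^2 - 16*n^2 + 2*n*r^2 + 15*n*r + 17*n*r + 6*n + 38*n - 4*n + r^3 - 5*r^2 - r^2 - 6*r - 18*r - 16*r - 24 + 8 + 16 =4*n^3 + n^2*(-7*r - 26) + n*(2*r^2 + 32*r + 40) + r^3 - 6*r^2 - 40*r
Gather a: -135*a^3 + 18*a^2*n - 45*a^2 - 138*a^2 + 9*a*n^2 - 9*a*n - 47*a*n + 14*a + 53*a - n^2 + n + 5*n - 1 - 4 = -135*a^3 + a^2*(18*n - 183) + a*(9*n^2 - 56*n + 67) - n^2 + 6*n - 5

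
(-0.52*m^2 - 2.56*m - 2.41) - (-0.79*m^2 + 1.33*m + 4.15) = 0.27*m^2 - 3.89*m - 6.56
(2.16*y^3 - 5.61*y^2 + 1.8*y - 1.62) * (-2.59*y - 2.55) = -5.5944*y^4 + 9.0219*y^3 + 9.6435*y^2 - 0.3942*y + 4.131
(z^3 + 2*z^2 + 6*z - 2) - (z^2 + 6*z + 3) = z^3 + z^2 - 5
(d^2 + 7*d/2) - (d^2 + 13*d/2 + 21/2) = -3*d - 21/2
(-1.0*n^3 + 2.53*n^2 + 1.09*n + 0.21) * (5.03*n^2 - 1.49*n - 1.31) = -5.03*n^5 + 14.2159*n^4 + 3.023*n^3 - 3.8821*n^2 - 1.7408*n - 0.2751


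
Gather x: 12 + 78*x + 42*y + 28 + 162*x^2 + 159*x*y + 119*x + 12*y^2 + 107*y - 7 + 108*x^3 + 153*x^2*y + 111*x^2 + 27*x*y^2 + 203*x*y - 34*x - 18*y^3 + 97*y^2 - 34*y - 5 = 108*x^3 + x^2*(153*y + 273) + x*(27*y^2 + 362*y + 163) - 18*y^3 + 109*y^2 + 115*y + 28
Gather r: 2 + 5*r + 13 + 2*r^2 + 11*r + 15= 2*r^2 + 16*r + 30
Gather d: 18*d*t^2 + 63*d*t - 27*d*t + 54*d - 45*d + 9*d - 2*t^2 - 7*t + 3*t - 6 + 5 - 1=d*(18*t^2 + 36*t + 18) - 2*t^2 - 4*t - 2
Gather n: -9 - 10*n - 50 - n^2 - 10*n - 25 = -n^2 - 20*n - 84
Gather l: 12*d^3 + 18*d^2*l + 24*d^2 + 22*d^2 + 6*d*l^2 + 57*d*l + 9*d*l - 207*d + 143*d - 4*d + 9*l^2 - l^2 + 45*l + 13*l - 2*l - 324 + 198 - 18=12*d^3 + 46*d^2 - 68*d + l^2*(6*d + 8) + l*(18*d^2 + 66*d + 56) - 144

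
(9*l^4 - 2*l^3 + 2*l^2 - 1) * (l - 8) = 9*l^5 - 74*l^4 + 18*l^3 - 16*l^2 - l + 8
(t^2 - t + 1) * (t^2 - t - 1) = t^4 - 2*t^3 + t^2 - 1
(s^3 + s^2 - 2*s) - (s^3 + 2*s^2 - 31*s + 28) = -s^2 + 29*s - 28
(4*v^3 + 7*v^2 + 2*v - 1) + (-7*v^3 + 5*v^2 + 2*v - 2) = -3*v^3 + 12*v^2 + 4*v - 3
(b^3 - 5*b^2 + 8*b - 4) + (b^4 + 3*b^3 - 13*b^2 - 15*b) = b^4 + 4*b^3 - 18*b^2 - 7*b - 4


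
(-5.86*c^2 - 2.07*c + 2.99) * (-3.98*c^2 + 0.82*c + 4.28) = 23.3228*c^4 + 3.4334*c^3 - 38.6784*c^2 - 6.4078*c + 12.7972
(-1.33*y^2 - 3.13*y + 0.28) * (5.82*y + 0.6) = -7.7406*y^3 - 19.0146*y^2 - 0.2484*y + 0.168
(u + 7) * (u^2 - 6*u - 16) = u^3 + u^2 - 58*u - 112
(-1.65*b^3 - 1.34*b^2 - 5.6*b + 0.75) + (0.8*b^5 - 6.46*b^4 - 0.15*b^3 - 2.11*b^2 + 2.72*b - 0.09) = 0.8*b^5 - 6.46*b^4 - 1.8*b^3 - 3.45*b^2 - 2.88*b + 0.66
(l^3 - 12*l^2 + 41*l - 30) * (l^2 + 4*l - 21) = l^5 - 8*l^4 - 28*l^3 + 386*l^2 - 981*l + 630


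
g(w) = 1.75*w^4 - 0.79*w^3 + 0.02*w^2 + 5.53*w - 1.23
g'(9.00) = 4916.92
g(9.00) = 10956.00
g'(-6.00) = -1592.03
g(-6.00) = 2404.95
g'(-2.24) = -85.13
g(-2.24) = 39.42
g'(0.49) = 5.80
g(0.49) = 1.49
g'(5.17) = 909.71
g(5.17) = 1168.99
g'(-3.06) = -217.35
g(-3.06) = 158.11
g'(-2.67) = -144.71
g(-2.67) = 88.12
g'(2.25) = 73.36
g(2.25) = 47.17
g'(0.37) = 5.57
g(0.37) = 0.81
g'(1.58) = 27.29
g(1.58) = 15.35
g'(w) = 7.0*w^3 - 2.37*w^2 + 0.04*w + 5.53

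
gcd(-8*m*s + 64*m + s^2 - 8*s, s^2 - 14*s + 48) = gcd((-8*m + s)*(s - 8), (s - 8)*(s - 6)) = s - 8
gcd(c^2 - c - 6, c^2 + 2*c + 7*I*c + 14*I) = c + 2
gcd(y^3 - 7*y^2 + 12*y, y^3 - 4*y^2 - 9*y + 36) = y^2 - 7*y + 12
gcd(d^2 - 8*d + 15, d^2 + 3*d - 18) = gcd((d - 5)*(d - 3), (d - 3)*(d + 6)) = d - 3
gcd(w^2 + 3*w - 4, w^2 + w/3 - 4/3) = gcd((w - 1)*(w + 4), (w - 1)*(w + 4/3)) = w - 1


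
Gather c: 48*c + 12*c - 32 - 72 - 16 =60*c - 120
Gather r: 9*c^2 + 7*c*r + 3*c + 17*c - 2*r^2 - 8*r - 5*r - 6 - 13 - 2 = 9*c^2 + 20*c - 2*r^2 + r*(7*c - 13) - 21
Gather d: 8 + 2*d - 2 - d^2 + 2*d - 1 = -d^2 + 4*d + 5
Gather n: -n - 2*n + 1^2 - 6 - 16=-3*n - 21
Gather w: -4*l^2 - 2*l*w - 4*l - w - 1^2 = -4*l^2 - 4*l + w*(-2*l - 1) - 1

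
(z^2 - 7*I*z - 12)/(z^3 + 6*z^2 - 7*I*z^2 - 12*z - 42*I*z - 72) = 1/(z + 6)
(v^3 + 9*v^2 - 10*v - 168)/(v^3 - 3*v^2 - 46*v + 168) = (v + 6)/(v - 6)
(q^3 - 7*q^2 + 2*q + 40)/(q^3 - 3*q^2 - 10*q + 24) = (q^2 - 3*q - 10)/(q^2 + q - 6)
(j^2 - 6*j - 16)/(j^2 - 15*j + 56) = (j + 2)/(j - 7)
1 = 1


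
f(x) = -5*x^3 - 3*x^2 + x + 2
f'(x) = -15*x^2 - 6*x + 1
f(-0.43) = 1.41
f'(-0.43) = 0.81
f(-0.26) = 1.63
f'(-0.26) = 1.55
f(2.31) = -73.33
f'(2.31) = -92.90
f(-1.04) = 3.34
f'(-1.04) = -8.98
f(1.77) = -33.35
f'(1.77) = -56.61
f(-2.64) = 70.45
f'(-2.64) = -87.70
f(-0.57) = 1.38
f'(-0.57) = -0.45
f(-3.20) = 131.92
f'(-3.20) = -133.40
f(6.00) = -1180.00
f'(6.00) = -575.00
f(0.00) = 2.00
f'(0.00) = 1.00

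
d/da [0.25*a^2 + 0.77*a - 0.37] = 0.5*a + 0.77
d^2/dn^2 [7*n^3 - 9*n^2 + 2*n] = 42*n - 18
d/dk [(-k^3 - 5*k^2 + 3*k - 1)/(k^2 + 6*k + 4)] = (-k^4 - 12*k^3 - 45*k^2 - 38*k + 18)/(k^4 + 12*k^3 + 44*k^2 + 48*k + 16)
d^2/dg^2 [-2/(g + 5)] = -4/(g + 5)^3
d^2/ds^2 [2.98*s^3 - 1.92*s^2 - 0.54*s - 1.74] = 17.88*s - 3.84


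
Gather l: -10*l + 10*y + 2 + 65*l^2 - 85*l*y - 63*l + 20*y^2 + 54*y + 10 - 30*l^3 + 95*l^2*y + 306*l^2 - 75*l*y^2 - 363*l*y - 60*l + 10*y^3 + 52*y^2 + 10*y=-30*l^3 + l^2*(95*y + 371) + l*(-75*y^2 - 448*y - 133) + 10*y^3 + 72*y^2 + 74*y + 12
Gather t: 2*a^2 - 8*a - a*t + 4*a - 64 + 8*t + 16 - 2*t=2*a^2 - 4*a + t*(6 - a) - 48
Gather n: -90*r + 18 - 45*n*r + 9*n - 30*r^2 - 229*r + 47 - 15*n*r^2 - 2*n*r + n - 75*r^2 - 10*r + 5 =n*(-15*r^2 - 47*r + 10) - 105*r^2 - 329*r + 70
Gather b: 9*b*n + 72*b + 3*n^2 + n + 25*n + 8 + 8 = b*(9*n + 72) + 3*n^2 + 26*n + 16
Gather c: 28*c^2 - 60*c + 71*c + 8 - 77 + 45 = 28*c^2 + 11*c - 24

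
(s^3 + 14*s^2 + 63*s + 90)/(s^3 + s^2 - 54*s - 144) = (s + 5)/(s - 8)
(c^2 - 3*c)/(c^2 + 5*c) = (c - 3)/(c + 5)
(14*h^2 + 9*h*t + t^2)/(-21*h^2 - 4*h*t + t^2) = (14*h^2 + 9*h*t + t^2)/(-21*h^2 - 4*h*t + t^2)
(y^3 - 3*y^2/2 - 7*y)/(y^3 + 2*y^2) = (y - 7/2)/y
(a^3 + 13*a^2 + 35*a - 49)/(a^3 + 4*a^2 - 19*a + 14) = (a + 7)/(a - 2)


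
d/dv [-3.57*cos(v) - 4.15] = 3.57*sin(v)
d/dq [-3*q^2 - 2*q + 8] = -6*q - 2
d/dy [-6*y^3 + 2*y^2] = 2*y*(2 - 9*y)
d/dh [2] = 0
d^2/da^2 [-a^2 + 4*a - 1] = -2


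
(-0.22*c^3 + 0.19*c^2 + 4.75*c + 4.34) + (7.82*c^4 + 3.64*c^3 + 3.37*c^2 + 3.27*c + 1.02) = 7.82*c^4 + 3.42*c^3 + 3.56*c^2 + 8.02*c + 5.36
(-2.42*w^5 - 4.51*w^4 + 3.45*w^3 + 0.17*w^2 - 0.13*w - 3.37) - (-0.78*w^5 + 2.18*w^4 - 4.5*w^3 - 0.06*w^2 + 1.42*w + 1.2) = -1.64*w^5 - 6.69*w^4 + 7.95*w^3 + 0.23*w^2 - 1.55*w - 4.57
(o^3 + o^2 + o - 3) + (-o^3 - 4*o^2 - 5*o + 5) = -3*o^2 - 4*o + 2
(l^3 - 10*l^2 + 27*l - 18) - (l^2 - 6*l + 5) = l^3 - 11*l^2 + 33*l - 23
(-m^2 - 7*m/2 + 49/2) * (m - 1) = -m^3 - 5*m^2/2 + 28*m - 49/2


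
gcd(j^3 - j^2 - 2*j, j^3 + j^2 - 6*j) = j^2 - 2*j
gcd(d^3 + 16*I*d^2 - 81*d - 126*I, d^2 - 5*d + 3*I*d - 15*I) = d + 3*I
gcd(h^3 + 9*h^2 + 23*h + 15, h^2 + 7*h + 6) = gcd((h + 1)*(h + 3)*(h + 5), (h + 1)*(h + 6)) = h + 1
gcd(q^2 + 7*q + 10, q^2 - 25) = q + 5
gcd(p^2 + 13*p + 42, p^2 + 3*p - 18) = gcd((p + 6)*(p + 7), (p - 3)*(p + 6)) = p + 6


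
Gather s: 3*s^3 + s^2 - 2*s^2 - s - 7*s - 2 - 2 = 3*s^3 - s^2 - 8*s - 4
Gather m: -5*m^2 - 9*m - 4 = -5*m^2 - 9*m - 4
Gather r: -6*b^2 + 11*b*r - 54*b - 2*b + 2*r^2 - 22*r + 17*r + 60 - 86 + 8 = -6*b^2 - 56*b + 2*r^2 + r*(11*b - 5) - 18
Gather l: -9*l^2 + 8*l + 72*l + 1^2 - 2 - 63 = -9*l^2 + 80*l - 64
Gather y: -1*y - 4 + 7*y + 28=6*y + 24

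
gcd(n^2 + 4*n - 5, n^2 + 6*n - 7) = n - 1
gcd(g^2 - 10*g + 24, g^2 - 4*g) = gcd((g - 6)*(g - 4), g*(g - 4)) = g - 4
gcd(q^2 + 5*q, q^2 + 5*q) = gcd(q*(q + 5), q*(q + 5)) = q^2 + 5*q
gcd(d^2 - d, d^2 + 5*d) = d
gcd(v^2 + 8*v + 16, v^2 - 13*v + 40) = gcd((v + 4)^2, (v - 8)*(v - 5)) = 1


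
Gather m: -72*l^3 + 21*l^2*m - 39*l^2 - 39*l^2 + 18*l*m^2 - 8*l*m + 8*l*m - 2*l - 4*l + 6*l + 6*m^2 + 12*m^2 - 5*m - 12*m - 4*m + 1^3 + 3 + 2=-72*l^3 - 78*l^2 + m^2*(18*l + 18) + m*(21*l^2 - 21) + 6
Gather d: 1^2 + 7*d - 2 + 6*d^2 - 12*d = 6*d^2 - 5*d - 1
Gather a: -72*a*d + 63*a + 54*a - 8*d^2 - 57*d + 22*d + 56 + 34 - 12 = a*(117 - 72*d) - 8*d^2 - 35*d + 78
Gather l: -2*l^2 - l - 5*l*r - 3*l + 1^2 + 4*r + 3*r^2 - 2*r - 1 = -2*l^2 + l*(-5*r - 4) + 3*r^2 + 2*r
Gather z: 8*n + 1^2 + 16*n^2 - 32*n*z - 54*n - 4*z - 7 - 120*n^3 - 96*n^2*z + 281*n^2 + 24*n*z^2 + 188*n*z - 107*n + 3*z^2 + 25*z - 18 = -120*n^3 + 297*n^2 - 153*n + z^2*(24*n + 3) + z*(-96*n^2 + 156*n + 21) - 24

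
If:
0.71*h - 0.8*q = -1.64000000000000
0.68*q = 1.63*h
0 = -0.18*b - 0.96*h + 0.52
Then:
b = -4.35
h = 1.36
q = 3.26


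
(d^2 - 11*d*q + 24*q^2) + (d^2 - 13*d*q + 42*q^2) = 2*d^2 - 24*d*q + 66*q^2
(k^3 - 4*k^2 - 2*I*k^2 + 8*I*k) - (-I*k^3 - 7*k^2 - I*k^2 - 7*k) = k^3 + I*k^3 + 3*k^2 - I*k^2 + 7*k + 8*I*k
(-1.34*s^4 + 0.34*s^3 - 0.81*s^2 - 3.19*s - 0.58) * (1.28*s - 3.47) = -1.7152*s^5 + 5.085*s^4 - 2.2166*s^3 - 1.2725*s^2 + 10.3269*s + 2.0126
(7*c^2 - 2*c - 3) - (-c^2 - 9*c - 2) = 8*c^2 + 7*c - 1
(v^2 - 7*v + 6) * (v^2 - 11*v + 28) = v^4 - 18*v^3 + 111*v^2 - 262*v + 168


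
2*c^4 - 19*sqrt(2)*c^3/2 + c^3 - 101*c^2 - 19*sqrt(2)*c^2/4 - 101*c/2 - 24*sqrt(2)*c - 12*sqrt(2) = (c - 8*sqrt(2))*(c + 3*sqrt(2))*(sqrt(2)*c + 1/2)*(sqrt(2)*c + sqrt(2)/2)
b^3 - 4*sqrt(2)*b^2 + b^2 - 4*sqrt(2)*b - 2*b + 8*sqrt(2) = (b - 1)*(b + 2)*(b - 4*sqrt(2))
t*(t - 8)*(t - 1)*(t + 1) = t^4 - 8*t^3 - t^2 + 8*t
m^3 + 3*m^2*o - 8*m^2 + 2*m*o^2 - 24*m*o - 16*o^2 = (m - 8)*(m + o)*(m + 2*o)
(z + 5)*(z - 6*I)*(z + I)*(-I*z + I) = -I*z^4 - 5*z^3 - 4*I*z^3 - 20*z^2 - I*z^2 + 25*z - 24*I*z + 30*I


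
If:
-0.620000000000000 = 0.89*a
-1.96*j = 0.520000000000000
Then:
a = -0.70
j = -0.27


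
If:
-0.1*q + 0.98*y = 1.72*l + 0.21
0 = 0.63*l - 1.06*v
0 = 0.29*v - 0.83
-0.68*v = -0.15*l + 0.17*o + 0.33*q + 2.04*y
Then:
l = 4.82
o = 157.659741137834 - 31.0235294117647*y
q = 9.8*y - 84.9273672687466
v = 2.86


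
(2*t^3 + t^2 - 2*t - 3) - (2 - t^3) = 3*t^3 + t^2 - 2*t - 5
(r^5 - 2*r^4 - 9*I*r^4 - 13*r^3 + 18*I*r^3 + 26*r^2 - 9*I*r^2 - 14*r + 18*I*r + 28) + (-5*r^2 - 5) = r^5 - 2*r^4 - 9*I*r^4 - 13*r^3 + 18*I*r^3 + 21*r^2 - 9*I*r^2 - 14*r + 18*I*r + 23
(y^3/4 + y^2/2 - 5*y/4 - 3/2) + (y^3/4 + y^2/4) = y^3/2 + 3*y^2/4 - 5*y/4 - 3/2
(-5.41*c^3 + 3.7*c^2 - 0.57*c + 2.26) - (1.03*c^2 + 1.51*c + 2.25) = -5.41*c^3 + 2.67*c^2 - 2.08*c + 0.00999999999999979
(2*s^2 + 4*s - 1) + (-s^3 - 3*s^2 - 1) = -s^3 - s^2 + 4*s - 2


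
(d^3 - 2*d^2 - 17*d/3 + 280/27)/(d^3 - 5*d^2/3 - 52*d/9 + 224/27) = (3*d - 5)/(3*d - 4)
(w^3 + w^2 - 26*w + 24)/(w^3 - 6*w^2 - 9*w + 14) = (w^2 + 2*w - 24)/(w^2 - 5*w - 14)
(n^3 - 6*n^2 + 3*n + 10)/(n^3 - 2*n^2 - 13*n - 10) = (n - 2)/(n + 2)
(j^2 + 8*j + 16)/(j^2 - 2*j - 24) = (j + 4)/(j - 6)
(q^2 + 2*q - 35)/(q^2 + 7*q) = (q - 5)/q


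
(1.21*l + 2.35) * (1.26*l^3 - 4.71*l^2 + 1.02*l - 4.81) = 1.5246*l^4 - 2.7381*l^3 - 9.8343*l^2 - 3.4231*l - 11.3035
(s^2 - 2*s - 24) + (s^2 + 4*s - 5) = 2*s^2 + 2*s - 29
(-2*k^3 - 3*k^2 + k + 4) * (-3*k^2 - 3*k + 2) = 6*k^5 + 15*k^4 + 2*k^3 - 21*k^2 - 10*k + 8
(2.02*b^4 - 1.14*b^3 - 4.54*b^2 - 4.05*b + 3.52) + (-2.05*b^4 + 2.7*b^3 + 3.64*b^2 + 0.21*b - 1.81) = -0.0299999999999998*b^4 + 1.56*b^3 - 0.9*b^2 - 3.84*b + 1.71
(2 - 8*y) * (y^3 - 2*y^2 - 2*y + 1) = -8*y^4 + 18*y^3 + 12*y^2 - 12*y + 2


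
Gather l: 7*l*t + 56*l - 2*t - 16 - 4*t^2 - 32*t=l*(7*t + 56) - 4*t^2 - 34*t - 16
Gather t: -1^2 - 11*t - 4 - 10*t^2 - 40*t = -10*t^2 - 51*t - 5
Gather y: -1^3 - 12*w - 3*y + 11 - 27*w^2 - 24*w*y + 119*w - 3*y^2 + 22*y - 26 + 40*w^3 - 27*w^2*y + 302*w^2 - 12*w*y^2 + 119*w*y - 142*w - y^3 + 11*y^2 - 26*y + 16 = 40*w^3 + 275*w^2 - 35*w - y^3 + y^2*(8 - 12*w) + y*(-27*w^2 + 95*w - 7)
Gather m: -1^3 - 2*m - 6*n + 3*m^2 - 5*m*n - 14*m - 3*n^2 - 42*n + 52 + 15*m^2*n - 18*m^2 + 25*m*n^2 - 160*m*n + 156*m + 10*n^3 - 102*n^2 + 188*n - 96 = m^2*(15*n - 15) + m*(25*n^2 - 165*n + 140) + 10*n^3 - 105*n^2 + 140*n - 45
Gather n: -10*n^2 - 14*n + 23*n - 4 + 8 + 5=-10*n^2 + 9*n + 9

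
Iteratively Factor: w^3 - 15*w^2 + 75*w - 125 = (w - 5)*(w^2 - 10*w + 25) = (w - 5)^2*(w - 5)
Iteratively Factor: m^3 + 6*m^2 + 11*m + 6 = (m + 1)*(m^2 + 5*m + 6) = (m + 1)*(m + 2)*(m + 3)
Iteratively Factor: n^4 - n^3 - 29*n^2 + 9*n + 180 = (n - 5)*(n^3 + 4*n^2 - 9*n - 36) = (n - 5)*(n + 3)*(n^2 + n - 12) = (n - 5)*(n + 3)*(n + 4)*(n - 3)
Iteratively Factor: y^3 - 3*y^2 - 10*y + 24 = (y - 4)*(y^2 + y - 6) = (y - 4)*(y + 3)*(y - 2)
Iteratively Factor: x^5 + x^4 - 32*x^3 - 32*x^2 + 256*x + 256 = (x - 4)*(x^4 + 5*x^3 - 12*x^2 - 80*x - 64) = (x - 4)*(x + 4)*(x^3 + x^2 - 16*x - 16) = (x - 4)*(x + 1)*(x + 4)*(x^2 - 16) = (x - 4)*(x + 1)*(x + 4)^2*(x - 4)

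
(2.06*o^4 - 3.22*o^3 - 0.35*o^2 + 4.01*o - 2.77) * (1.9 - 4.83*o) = -9.9498*o^5 + 19.4666*o^4 - 4.4275*o^3 - 20.0333*o^2 + 20.9981*o - 5.263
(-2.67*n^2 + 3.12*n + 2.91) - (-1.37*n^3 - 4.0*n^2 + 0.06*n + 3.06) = 1.37*n^3 + 1.33*n^2 + 3.06*n - 0.15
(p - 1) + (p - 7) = 2*p - 8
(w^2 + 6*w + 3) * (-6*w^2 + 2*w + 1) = -6*w^4 - 34*w^3 - 5*w^2 + 12*w + 3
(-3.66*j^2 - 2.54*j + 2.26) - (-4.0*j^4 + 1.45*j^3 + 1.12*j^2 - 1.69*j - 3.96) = 4.0*j^4 - 1.45*j^3 - 4.78*j^2 - 0.85*j + 6.22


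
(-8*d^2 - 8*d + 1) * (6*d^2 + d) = -48*d^4 - 56*d^3 - 2*d^2 + d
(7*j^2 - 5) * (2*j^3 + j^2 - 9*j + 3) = 14*j^5 + 7*j^4 - 73*j^3 + 16*j^2 + 45*j - 15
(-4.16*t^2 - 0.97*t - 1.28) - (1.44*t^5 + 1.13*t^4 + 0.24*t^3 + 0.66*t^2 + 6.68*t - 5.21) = -1.44*t^5 - 1.13*t^4 - 0.24*t^3 - 4.82*t^2 - 7.65*t + 3.93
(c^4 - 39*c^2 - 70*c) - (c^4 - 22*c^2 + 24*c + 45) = -17*c^2 - 94*c - 45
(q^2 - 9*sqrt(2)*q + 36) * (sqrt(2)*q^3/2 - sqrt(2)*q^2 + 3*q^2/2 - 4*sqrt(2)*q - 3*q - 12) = sqrt(2)*q^5/2 - 15*q^4/2 - sqrt(2)*q^4 + sqrt(2)*q^3/2 + 15*q^3 - 9*sqrt(2)*q^2 + 114*q^2 - 108*q - 36*sqrt(2)*q - 432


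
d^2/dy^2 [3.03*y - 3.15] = 0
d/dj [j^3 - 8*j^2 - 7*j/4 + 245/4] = 3*j^2 - 16*j - 7/4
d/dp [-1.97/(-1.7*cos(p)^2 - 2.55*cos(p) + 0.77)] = (6.698*cos(p) + 5.0235)*sin(p)/(1.7*cos(p)^2 + 2.55*cos(p) - 0.77)^2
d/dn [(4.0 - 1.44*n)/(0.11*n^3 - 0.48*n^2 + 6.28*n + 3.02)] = (0.3168*n^3 - 2.0112*n^2 + 3.84*n - 29.4688)/(0.0121*n^6 - 0.1056*n^5 + 1.612*n^4 - 5.3644*n^3 + 36.5392*n^2 + 37.9312*n + 9.1204)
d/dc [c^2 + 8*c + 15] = 2*c + 8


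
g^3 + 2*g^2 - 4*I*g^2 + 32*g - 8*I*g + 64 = (g + 2)*(g - 8*I)*(g + 4*I)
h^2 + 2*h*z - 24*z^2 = (h - 4*z)*(h + 6*z)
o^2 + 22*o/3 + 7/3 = (o + 1/3)*(o + 7)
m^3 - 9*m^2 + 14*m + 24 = (m - 6)*(m - 4)*(m + 1)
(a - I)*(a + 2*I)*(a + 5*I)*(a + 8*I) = a^4 + 14*I*a^3 - 51*a^2 - 14*I*a - 80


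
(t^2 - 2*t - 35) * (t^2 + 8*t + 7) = t^4 + 6*t^3 - 44*t^2 - 294*t - 245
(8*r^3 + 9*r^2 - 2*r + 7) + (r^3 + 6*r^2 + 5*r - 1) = 9*r^3 + 15*r^2 + 3*r + 6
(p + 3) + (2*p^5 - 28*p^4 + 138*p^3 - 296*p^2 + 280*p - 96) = 2*p^5 - 28*p^4 + 138*p^3 - 296*p^2 + 281*p - 93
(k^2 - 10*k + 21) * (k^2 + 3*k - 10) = k^4 - 7*k^3 - 19*k^2 + 163*k - 210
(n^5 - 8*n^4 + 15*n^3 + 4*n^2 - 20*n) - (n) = n^5 - 8*n^4 + 15*n^3 + 4*n^2 - 21*n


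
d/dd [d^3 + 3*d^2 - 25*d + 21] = 3*d^2 + 6*d - 25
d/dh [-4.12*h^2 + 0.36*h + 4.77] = 0.36 - 8.24*h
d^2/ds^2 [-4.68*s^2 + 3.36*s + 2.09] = -9.36000000000000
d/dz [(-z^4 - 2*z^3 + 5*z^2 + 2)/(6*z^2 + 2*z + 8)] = (-6*z^5 - 9*z^4 - 20*z^3 - 19*z^2 + 28*z - 2)/(2*(9*z^4 + 6*z^3 + 25*z^2 + 8*z + 16))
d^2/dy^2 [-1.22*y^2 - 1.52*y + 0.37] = -2.44000000000000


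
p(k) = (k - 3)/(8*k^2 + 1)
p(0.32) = -1.47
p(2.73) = -0.00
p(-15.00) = -0.00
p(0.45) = -0.97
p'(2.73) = 0.02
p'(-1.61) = -0.21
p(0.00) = -3.00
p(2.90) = -0.00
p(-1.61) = -0.21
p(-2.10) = -0.14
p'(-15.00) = 0.00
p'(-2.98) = -0.04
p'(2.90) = 0.02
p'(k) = -16*k*(k - 3)/(8*k^2 + 1)^2 + 1/(8*k^2 + 1) = (8*k^2 - 16*k*(k - 3) + 1)/(8*k^2 + 1)^2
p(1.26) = -0.13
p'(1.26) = 0.26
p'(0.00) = 1.00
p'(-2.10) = -0.10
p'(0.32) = 4.70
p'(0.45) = 3.06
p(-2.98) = -0.08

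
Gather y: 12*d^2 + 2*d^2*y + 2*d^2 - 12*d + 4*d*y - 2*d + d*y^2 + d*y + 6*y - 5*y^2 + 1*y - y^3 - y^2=14*d^2 - 14*d - y^3 + y^2*(d - 6) + y*(2*d^2 + 5*d + 7)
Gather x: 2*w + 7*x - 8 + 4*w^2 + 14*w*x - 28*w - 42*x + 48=4*w^2 - 26*w + x*(14*w - 35) + 40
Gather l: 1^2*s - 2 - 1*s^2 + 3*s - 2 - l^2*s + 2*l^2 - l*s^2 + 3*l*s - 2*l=l^2*(2 - s) + l*(-s^2 + 3*s - 2) - s^2 + 4*s - 4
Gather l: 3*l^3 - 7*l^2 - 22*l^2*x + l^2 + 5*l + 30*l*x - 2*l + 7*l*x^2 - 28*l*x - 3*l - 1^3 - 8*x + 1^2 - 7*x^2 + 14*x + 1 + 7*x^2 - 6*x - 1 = 3*l^3 + l^2*(-22*x - 6) + l*(7*x^2 + 2*x)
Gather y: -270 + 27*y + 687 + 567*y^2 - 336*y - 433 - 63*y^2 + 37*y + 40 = 504*y^2 - 272*y + 24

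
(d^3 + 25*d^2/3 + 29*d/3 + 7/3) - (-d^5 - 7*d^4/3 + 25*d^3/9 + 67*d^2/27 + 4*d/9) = d^5 + 7*d^4/3 - 16*d^3/9 + 158*d^2/27 + 83*d/9 + 7/3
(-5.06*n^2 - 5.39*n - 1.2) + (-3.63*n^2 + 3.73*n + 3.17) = -8.69*n^2 - 1.66*n + 1.97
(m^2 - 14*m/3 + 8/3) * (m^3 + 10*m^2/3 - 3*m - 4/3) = m^5 - 4*m^4/3 - 143*m^3/9 + 194*m^2/9 - 16*m/9 - 32/9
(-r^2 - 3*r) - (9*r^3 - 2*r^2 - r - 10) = -9*r^3 + r^2 - 2*r + 10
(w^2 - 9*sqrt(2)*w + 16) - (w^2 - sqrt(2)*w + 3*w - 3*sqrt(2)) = -8*sqrt(2)*w - 3*w + 3*sqrt(2) + 16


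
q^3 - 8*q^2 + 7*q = q*(q - 7)*(q - 1)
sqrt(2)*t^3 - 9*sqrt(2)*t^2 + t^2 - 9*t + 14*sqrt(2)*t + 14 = (t - 7)*(t - 2)*(sqrt(2)*t + 1)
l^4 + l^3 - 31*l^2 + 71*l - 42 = (l - 3)*(l - 2)*(l - 1)*(l + 7)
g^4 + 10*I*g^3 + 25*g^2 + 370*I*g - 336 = (g - 6*I)*(g + I)*(g + 7*I)*(g + 8*I)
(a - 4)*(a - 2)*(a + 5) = a^3 - a^2 - 22*a + 40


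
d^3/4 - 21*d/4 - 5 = (d/4 + 1)*(d - 5)*(d + 1)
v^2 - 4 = (v - 2)*(v + 2)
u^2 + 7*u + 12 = (u + 3)*(u + 4)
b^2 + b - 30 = (b - 5)*(b + 6)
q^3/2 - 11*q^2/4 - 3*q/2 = q*(q/2 + 1/4)*(q - 6)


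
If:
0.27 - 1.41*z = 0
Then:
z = 0.19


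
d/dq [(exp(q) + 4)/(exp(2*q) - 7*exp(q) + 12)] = (-(exp(q) + 4)*(2*exp(q) - 7) + exp(2*q) - 7*exp(q) + 12)*exp(q)/(exp(2*q) - 7*exp(q) + 12)^2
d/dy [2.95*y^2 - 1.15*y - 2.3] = 5.9*y - 1.15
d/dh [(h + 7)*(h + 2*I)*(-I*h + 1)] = -3*I*h^2 + h*(6 - 14*I) + 21 + 2*I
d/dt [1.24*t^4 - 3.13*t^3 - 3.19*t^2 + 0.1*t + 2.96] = 4.96*t^3 - 9.39*t^2 - 6.38*t + 0.1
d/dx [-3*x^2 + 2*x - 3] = 2 - 6*x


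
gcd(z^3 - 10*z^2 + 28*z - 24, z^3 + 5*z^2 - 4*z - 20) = z - 2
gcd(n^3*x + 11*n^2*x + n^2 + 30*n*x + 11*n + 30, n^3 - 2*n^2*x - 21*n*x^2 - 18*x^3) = 1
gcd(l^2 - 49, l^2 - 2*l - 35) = l - 7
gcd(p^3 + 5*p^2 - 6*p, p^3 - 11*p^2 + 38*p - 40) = 1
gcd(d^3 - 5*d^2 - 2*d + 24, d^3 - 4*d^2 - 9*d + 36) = d^2 - 7*d + 12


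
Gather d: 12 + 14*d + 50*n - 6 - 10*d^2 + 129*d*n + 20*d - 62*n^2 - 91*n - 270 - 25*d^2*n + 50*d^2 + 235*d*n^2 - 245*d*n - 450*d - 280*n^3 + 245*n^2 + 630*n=d^2*(40 - 25*n) + d*(235*n^2 - 116*n - 416) - 280*n^3 + 183*n^2 + 589*n - 264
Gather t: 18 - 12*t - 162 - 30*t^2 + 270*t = -30*t^2 + 258*t - 144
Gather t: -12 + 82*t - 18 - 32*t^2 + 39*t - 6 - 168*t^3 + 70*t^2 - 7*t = -168*t^3 + 38*t^2 + 114*t - 36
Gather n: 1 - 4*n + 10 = 11 - 4*n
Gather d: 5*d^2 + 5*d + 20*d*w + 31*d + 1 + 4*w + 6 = 5*d^2 + d*(20*w + 36) + 4*w + 7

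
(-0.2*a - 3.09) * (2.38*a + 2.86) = -0.476*a^2 - 7.9262*a - 8.8374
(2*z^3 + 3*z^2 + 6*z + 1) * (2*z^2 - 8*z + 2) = 4*z^5 - 10*z^4 - 8*z^3 - 40*z^2 + 4*z + 2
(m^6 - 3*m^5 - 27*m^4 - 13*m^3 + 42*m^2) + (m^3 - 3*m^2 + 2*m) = m^6 - 3*m^5 - 27*m^4 - 12*m^3 + 39*m^2 + 2*m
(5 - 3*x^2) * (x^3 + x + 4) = -3*x^5 + 2*x^3 - 12*x^2 + 5*x + 20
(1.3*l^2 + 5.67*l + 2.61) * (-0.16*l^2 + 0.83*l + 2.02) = -0.208*l^4 + 0.1718*l^3 + 6.9145*l^2 + 13.6197*l + 5.2722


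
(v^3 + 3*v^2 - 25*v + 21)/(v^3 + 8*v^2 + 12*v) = (v^3 + 3*v^2 - 25*v + 21)/(v*(v^2 + 8*v + 12))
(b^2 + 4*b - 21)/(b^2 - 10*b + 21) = (b + 7)/(b - 7)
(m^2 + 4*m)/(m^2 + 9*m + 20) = m/(m + 5)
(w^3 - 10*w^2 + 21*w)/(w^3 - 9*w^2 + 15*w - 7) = w*(w - 3)/(w^2 - 2*w + 1)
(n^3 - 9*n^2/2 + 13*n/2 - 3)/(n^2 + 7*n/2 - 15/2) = (n^2 - 3*n + 2)/(n + 5)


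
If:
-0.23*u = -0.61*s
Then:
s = 0.377049180327869*u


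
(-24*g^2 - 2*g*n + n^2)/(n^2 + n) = (-24*g^2 - 2*g*n + n^2)/(n*(n + 1))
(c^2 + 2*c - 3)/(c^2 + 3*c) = (c - 1)/c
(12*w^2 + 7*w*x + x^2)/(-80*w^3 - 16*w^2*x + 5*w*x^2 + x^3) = (3*w + x)/(-20*w^2 + w*x + x^2)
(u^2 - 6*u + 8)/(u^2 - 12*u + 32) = (u - 2)/(u - 8)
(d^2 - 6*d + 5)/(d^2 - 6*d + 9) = (d^2 - 6*d + 5)/(d^2 - 6*d + 9)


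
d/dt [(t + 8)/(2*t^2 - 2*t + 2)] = (t^2 - t - (t + 8)*(2*t - 1) + 1)/(2*(t^2 - t + 1)^2)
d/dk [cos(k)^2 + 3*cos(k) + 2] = -(2*cos(k) + 3)*sin(k)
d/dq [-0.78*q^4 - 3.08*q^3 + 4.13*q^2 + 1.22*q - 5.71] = -3.12*q^3 - 9.24*q^2 + 8.26*q + 1.22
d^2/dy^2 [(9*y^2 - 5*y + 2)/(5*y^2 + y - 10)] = 4*(-85*y^3 + 750*y^2 - 360*y + 476)/(125*y^6 + 75*y^5 - 735*y^4 - 299*y^3 + 1470*y^2 + 300*y - 1000)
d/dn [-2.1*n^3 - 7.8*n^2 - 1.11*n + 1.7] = -6.3*n^2 - 15.6*n - 1.11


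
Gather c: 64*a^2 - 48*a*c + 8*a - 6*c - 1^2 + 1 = 64*a^2 + 8*a + c*(-48*a - 6)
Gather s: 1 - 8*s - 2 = -8*s - 1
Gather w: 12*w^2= 12*w^2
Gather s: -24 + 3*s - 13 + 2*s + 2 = 5*s - 35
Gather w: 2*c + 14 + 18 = 2*c + 32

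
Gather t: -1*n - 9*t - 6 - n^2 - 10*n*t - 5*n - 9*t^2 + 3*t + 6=-n^2 - 6*n - 9*t^2 + t*(-10*n - 6)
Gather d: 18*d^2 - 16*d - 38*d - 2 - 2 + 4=18*d^2 - 54*d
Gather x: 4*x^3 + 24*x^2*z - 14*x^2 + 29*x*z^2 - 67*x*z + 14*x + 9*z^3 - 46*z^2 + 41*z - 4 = 4*x^3 + x^2*(24*z - 14) + x*(29*z^2 - 67*z + 14) + 9*z^3 - 46*z^2 + 41*z - 4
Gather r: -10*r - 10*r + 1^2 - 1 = -20*r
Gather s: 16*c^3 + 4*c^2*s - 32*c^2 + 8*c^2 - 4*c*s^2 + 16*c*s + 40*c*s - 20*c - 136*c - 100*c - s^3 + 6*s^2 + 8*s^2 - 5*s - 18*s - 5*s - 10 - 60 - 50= 16*c^3 - 24*c^2 - 256*c - s^3 + s^2*(14 - 4*c) + s*(4*c^2 + 56*c - 28) - 120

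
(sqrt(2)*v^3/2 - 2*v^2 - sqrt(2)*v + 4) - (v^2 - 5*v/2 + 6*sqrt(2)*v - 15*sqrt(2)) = sqrt(2)*v^3/2 - 3*v^2 - 7*sqrt(2)*v + 5*v/2 + 4 + 15*sqrt(2)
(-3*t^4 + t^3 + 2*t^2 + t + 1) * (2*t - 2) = -6*t^5 + 8*t^4 + 2*t^3 - 2*t^2 - 2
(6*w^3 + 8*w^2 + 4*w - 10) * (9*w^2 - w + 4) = 54*w^5 + 66*w^4 + 52*w^3 - 62*w^2 + 26*w - 40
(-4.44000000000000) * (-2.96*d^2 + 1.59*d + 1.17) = 13.1424*d^2 - 7.0596*d - 5.1948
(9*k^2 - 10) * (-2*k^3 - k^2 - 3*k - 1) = -18*k^5 - 9*k^4 - 7*k^3 + k^2 + 30*k + 10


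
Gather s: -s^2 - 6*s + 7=-s^2 - 6*s + 7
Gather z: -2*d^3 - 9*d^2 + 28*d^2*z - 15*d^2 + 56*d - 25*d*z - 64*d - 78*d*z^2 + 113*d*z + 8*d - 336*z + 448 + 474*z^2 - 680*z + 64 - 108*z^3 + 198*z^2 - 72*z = -2*d^3 - 24*d^2 - 108*z^3 + z^2*(672 - 78*d) + z*(28*d^2 + 88*d - 1088) + 512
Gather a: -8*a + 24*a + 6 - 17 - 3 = 16*a - 14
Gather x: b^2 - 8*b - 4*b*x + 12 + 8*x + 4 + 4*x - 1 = b^2 - 8*b + x*(12 - 4*b) + 15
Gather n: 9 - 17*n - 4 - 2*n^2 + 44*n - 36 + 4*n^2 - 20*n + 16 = 2*n^2 + 7*n - 15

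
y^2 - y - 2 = (y - 2)*(y + 1)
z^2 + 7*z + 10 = (z + 2)*(z + 5)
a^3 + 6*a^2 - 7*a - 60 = (a - 3)*(a + 4)*(a + 5)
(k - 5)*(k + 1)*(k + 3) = k^3 - k^2 - 17*k - 15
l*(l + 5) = l^2 + 5*l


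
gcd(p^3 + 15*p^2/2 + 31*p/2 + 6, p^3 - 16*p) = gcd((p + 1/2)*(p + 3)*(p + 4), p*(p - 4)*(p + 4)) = p + 4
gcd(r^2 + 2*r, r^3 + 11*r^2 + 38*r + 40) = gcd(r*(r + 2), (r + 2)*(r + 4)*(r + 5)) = r + 2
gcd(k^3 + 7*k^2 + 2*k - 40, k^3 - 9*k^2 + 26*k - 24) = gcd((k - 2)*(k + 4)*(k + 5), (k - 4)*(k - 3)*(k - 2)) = k - 2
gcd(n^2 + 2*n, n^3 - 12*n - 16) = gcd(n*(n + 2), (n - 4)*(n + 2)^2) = n + 2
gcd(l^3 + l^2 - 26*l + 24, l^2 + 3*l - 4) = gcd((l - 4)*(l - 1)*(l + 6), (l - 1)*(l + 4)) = l - 1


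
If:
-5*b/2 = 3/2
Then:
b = -3/5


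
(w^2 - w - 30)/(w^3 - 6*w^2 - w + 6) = (w + 5)/(w^2 - 1)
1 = 1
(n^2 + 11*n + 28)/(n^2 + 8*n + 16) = (n + 7)/(n + 4)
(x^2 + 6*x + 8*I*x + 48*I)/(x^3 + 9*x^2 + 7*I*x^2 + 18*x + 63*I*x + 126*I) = (x + 8*I)/(x^2 + x*(3 + 7*I) + 21*I)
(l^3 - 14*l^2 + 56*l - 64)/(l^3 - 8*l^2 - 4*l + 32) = (l - 4)/(l + 2)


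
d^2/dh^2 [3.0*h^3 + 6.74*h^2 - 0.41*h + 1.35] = 18.0*h + 13.48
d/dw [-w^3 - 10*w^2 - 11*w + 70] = -3*w^2 - 20*w - 11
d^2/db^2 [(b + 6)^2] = 2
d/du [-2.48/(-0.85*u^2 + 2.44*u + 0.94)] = (6.0512 - 4.216*u)/(-0.85*u^2 + 2.44*u + 0.94)^2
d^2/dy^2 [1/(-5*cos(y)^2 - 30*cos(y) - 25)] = (8*sin(y)^4 - 36*sin(y)^2 - 105*cos(y) + 9*cos(3*y) - 96)/(10*(cos(y) + 1)^3*(cos(y) + 5)^3)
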